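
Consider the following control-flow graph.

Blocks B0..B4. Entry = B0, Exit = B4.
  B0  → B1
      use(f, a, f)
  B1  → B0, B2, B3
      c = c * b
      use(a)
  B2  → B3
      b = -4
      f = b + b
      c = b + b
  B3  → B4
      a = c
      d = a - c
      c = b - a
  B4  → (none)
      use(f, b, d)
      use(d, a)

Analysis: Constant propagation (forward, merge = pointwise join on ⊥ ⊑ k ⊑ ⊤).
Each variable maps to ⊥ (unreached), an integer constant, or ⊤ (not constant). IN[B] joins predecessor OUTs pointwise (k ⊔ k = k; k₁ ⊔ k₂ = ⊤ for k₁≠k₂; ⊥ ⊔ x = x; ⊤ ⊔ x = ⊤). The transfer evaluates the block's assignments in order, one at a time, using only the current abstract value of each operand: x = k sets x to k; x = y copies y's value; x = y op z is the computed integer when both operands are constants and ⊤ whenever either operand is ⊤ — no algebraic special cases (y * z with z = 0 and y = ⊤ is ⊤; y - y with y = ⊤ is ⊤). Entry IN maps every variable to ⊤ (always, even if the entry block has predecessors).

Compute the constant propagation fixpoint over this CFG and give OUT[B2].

Per-block solution:
  B0:  IN=(all ⊤)  OUT=(all ⊤)
  B1:  IN=(all ⊤)  OUT=(all ⊤)
  B2:  IN=(all ⊤)  OUT={b:-4, c:-8, f:-8; rest ⊤}
  B3:  IN=(all ⊤)  OUT=(all ⊤)
  B4:  IN=(all ⊤)  OUT=(all ⊤)

Merge at B2: IN[B2] = OUT[B1] = {a: ⊤, b: ⊤, c: ⊤, d: ⊤, e: ⊤, f: ⊤}
Applying B2's transfer function to that IN value gives OUT[B2] (row B2 above).

Answer: {a: ⊤, b: -4, c: -8, d: ⊤, e: ⊤, f: -8}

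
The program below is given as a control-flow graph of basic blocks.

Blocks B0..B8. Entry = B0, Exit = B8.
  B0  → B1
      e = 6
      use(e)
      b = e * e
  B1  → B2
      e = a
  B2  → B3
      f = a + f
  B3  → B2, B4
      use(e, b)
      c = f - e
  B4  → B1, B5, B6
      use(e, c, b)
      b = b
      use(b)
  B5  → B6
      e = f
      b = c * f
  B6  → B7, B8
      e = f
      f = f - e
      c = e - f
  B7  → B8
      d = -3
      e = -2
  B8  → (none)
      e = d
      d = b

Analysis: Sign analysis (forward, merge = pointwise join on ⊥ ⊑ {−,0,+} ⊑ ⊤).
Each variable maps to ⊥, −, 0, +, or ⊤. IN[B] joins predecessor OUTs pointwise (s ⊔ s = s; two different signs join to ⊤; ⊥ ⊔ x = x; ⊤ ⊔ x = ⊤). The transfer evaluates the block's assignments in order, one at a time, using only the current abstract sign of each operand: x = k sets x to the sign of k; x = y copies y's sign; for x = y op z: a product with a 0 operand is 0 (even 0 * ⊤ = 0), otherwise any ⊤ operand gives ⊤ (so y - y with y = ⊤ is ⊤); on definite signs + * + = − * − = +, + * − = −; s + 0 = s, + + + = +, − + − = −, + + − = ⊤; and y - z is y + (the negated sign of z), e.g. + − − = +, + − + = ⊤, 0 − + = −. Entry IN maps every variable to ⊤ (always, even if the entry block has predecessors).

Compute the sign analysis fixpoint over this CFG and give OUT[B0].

Fixpoint table:
  B0:   IN=(all ⊤)   OUT={b:+, e:+; rest ⊤}
  B1:   IN={b:+; rest ⊤}   OUT={b:+; rest ⊤}
  B2:   IN={b:+; rest ⊤}   OUT={b:+; rest ⊤}
  B3:   IN={b:+; rest ⊤}   OUT={b:+; rest ⊤}
  B4:   IN={b:+; rest ⊤}   OUT={b:+; rest ⊤}
  B5:   IN={b:+; rest ⊤}   OUT=(all ⊤)
  B6:   IN=(all ⊤)   OUT=(all ⊤)
  B7:   IN=(all ⊤)   OUT={d:-, e:-; rest ⊤}
  B8:   IN=(all ⊤)   OUT=(all ⊤)

B0 is the boundary node: IN[B0] = {a: ⊤, b: ⊤, c: ⊤, d: ⊤, e: ⊤, f: ⊤}
Applying B0's transfer function to that IN value gives OUT[B0] (row B0 above).

Answer: {a: ⊤, b: +, c: ⊤, d: ⊤, e: +, f: ⊤}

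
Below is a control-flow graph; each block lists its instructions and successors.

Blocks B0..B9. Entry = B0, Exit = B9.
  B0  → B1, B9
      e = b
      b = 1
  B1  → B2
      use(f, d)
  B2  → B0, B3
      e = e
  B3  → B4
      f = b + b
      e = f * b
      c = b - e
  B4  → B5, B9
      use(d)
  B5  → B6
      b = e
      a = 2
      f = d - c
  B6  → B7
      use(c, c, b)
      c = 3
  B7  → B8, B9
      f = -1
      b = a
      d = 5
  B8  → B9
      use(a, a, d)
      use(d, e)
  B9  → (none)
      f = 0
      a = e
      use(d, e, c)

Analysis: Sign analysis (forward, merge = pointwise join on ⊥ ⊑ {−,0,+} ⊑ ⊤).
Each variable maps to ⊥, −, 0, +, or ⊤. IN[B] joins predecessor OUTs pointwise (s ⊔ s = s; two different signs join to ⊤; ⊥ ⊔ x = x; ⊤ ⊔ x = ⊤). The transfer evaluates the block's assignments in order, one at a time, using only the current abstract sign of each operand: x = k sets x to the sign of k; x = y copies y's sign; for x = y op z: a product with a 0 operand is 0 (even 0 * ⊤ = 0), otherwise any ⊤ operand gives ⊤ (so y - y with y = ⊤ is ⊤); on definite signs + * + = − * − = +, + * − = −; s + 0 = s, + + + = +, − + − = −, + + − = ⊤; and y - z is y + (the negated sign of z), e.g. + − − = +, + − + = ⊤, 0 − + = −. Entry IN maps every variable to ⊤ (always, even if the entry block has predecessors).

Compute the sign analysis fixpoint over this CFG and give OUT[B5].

Answer: {a: +, b: +, c: ⊤, d: ⊤, e: +, f: ⊤}

Derivation:
Fixpoint table:
  B0:  IN=(all ⊤)  OUT={b:+; rest ⊤}
  B1:  IN={b:+; rest ⊤}  OUT={b:+; rest ⊤}
  B2:  IN={b:+; rest ⊤}  OUT={b:+; rest ⊤}
  B3:  IN={b:+; rest ⊤}  OUT={b:+, e:+, f:+; rest ⊤}
  B4:  IN={b:+, e:+, f:+; rest ⊤}  OUT={b:+, e:+, f:+; rest ⊤}
  B5:  IN={b:+, e:+, f:+; rest ⊤}  OUT={a:+, b:+, e:+; rest ⊤}
  B6:  IN={a:+, b:+, e:+; rest ⊤}  OUT={a:+, b:+, c:+, e:+; rest ⊤}
  B7:  IN={a:+, b:+, c:+, e:+; rest ⊤}  OUT={a:+, b:+, c:+, d:+, e:+, f:-; rest ⊤}
  B8:  IN={a:+, b:+, c:+, d:+, e:+, f:-; rest ⊤}  OUT={a:+, b:+, c:+, d:+, e:+, f:-; rest ⊤}
  B9:  IN={b:+; rest ⊤}  OUT={b:+, f:0; rest ⊤}

Merge at B5: IN[B5] = OUT[B4] = {a: ⊤, b: +, c: ⊤, d: ⊤, e: +, f: +}
Applying B5's transfer function to that IN value gives OUT[B5] (row B5 above).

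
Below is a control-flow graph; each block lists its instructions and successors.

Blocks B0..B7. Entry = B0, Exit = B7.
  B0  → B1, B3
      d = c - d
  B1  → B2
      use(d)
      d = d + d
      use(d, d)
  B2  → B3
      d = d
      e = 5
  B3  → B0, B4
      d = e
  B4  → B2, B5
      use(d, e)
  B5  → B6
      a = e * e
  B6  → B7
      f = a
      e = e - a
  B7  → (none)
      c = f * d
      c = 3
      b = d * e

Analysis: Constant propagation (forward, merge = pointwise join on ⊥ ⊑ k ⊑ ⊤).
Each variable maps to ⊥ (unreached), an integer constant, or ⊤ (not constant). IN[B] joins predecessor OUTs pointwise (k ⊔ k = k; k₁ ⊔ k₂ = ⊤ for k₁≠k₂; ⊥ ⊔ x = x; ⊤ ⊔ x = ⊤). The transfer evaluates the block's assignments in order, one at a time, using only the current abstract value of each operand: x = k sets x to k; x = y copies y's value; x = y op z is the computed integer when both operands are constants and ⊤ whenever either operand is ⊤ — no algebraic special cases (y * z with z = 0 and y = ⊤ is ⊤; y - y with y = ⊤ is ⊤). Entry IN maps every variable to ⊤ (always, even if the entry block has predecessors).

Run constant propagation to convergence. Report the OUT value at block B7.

Answer: {a: ⊤, b: ⊤, c: 3, d: ⊤, e: ⊤, f: ⊤}

Derivation:
Converged values:
  B0: | IN=(all ⊤) | OUT=(all ⊤)
  B1: | IN=(all ⊤) | OUT=(all ⊤)
  B2: | IN=(all ⊤) | OUT={e:5; rest ⊤}
  B3: | IN=(all ⊤) | OUT=(all ⊤)
  B4: | IN=(all ⊤) | OUT=(all ⊤)
  B5: | IN=(all ⊤) | OUT=(all ⊤)
  B6: | IN=(all ⊤) | OUT=(all ⊤)
  B7: | IN=(all ⊤) | OUT={c:3; rest ⊤}

Merge at B7: IN[B7] = OUT[B6] = {a: ⊤, b: ⊤, c: ⊤, d: ⊤, e: ⊤, f: ⊤}
Applying B7's transfer function to that IN value gives OUT[B7] (row B7 above).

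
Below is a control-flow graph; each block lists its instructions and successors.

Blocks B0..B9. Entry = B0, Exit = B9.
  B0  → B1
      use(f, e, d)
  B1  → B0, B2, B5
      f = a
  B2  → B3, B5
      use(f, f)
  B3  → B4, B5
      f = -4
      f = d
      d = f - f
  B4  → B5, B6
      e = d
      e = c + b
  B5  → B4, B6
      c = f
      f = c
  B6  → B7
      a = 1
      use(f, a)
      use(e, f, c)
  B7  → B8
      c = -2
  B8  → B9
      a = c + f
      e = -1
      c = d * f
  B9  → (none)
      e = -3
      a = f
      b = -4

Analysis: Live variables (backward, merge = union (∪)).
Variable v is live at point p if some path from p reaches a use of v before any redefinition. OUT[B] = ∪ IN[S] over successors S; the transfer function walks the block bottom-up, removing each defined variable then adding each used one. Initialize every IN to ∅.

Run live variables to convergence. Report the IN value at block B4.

Answer: {b, c, d, f}

Trace:
Per-block solution:
  B0: | IN={a, b, c, d, e, f} | OUT={a, b, c, d, e}
  B1: | IN={a, b, c, d, e} | OUT={a, b, c, d, e, f}
  B2: | IN={b, c, d, e, f} | OUT={b, c, d, e, f}
  B3: | IN={b, c, d, e} | OUT={b, c, d, e, f}
  B4: | IN={b, c, d, f} | OUT={b, c, d, e, f}
  B5: | IN={b, d, e, f} | OUT={b, c, d, e, f}
  B6: | IN={c, d, e, f} | OUT={d, f}
  B7: | IN={d, f} | OUT={c, d, f}
  B8: | IN={c, d, f} | OUT={f}
  B9: | IN={f} | OUT={}

Merge at B4: OUT[B4] = IN[B5] ⊔ IN[B6] = {b, c, d, e, f}
Applying B4's transfer function to that OUT value gives IN[B4] (row B4 above).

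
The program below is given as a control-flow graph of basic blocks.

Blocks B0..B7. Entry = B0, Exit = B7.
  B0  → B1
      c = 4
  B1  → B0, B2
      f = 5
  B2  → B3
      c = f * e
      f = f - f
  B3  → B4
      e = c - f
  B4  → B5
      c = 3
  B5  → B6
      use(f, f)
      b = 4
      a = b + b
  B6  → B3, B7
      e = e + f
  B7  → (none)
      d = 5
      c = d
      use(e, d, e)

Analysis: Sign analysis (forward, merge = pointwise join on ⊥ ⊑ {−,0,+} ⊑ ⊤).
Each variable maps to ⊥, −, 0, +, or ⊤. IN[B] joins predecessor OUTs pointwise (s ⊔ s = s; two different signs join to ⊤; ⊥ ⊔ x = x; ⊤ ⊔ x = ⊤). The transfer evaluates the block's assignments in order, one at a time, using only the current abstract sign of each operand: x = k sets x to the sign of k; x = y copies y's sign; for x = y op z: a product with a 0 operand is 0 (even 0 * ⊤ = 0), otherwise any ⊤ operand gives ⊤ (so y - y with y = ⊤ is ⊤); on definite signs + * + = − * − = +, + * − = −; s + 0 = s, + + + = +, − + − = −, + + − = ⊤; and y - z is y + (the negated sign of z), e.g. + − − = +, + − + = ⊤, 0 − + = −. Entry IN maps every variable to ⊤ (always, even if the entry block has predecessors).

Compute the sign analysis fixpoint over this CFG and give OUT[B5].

Per-block solution:
  B0:  IN=(all ⊤)  OUT={c:+; rest ⊤}
  B1:  IN={c:+; rest ⊤}  OUT={c:+, f:+; rest ⊤}
  B2:  IN={c:+, f:+; rest ⊤}  OUT=(all ⊤)
  B3:  IN=(all ⊤)  OUT=(all ⊤)
  B4:  IN=(all ⊤)  OUT={c:+; rest ⊤}
  B5:  IN={c:+; rest ⊤}  OUT={a:+, b:+, c:+; rest ⊤}
  B6:  IN={a:+, b:+, c:+; rest ⊤}  OUT={a:+, b:+, c:+; rest ⊤}
  B7:  IN={a:+, b:+, c:+; rest ⊤}  OUT={a:+, b:+, c:+, d:+; rest ⊤}

Merge at B5: IN[B5] = OUT[B4] = {a: ⊤, b: ⊤, c: +, d: ⊤, e: ⊤, f: ⊤}
Applying B5's transfer function to that IN value gives OUT[B5] (row B5 above).

Answer: {a: +, b: +, c: +, d: ⊤, e: ⊤, f: ⊤}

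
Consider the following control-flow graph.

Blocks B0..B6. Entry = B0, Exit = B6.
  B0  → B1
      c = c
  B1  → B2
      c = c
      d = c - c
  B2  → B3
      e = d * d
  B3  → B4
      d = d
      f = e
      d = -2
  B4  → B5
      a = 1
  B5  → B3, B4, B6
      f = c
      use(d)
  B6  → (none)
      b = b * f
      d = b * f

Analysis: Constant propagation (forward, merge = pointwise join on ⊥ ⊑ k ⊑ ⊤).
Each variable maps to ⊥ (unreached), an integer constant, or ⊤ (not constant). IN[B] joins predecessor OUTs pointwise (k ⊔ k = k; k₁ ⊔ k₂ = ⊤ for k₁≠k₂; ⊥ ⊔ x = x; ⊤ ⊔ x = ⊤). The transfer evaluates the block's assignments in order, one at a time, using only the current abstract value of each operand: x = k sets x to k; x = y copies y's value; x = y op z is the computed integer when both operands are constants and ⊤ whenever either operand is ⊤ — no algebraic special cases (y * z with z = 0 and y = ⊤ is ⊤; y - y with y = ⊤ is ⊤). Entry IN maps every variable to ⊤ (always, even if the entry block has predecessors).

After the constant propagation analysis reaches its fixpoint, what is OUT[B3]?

Per-block solution:
  B0: | IN=(all ⊤) | OUT=(all ⊤)
  B1: | IN=(all ⊤) | OUT=(all ⊤)
  B2: | IN=(all ⊤) | OUT=(all ⊤)
  B3: | IN=(all ⊤) | OUT={d:-2; rest ⊤}
  B4: | IN={d:-2; rest ⊤} | OUT={a:1, d:-2; rest ⊤}
  B5: | IN={a:1, d:-2; rest ⊤} | OUT={a:1, d:-2; rest ⊤}
  B6: | IN={a:1, d:-2; rest ⊤} | OUT={a:1; rest ⊤}

Merge at B3: IN[B3] = OUT[B2] ⊔ OUT[B5] = {a: ⊤, b: ⊤, c: ⊤, d: ⊤, e: ⊤, f: ⊤}
Applying B3's transfer function to that IN value gives OUT[B3] (row B3 above).

Answer: {a: ⊤, b: ⊤, c: ⊤, d: -2, e: ⊤, f: ⊤}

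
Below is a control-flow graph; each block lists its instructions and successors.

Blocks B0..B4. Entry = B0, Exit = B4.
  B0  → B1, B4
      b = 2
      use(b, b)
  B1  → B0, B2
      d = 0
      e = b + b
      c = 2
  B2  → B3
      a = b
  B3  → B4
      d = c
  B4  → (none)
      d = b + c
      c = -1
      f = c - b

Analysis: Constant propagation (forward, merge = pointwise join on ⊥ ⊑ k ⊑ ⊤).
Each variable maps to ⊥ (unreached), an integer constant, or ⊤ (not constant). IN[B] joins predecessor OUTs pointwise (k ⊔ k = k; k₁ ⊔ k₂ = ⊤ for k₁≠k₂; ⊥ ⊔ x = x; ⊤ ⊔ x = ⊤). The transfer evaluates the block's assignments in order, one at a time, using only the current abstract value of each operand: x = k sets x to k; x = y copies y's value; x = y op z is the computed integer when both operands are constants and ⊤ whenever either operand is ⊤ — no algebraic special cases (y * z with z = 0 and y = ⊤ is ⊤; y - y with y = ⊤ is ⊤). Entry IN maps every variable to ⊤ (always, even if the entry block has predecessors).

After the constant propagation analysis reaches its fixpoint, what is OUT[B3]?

Answer: {a: 2, b: 2, c: 2, d: 2, e: 4, f: ⊤}

Derivation:
Fixpoint table:
  B0:  IN=(all ⊤)  OUT={b:2; rest ⊤}
  B1:  IN={b:2; rest ⊤}  OUT={b:2, c:2, d:0, e:4; rest ⊤}
  B2:  IN={b:2, c:2, d:0, e:4; rest ⊤}  OUT={a:2, b:2, c:2, d:0, e:4; rest ⊤}
  B3:  IN={a:2, b:2, c:2, d:0, e:4; rest ⊤}  OUT={a:2, b:2, c:2, d:2, e:4; rest ⊤}
  B4:  IN={b:2; rest ⊤}  OUT={b:2, c:-1, f:-3; rest ⊤}

Merge at B3: IN[B3] = OUT[B2] = {a: 2, b: 2, c: 2, d: 0, e: 4, f: ⊤}
Applying B3's transfer function to that IN value gives OUT[B3] (row B3 above).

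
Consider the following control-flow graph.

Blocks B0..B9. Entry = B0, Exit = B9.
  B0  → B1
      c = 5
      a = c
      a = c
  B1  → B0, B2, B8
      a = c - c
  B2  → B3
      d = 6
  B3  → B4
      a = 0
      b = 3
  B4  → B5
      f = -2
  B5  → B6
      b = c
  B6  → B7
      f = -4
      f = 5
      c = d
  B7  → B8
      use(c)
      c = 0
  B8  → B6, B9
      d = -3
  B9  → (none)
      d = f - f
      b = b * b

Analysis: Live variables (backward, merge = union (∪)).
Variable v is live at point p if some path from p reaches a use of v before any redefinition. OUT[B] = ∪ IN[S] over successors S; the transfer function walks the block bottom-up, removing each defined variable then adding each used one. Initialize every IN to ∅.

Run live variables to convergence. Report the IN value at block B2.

Per-block solution:
  B0:   IN={b, f}   OUT={b, c, f}
  B1:   IN={b, c, f}   OUT={b, c, f}
  B2:   IN={c}   OUT={c, d}
  B3:   IN={c, d}   OUT={c, d}
  B4:   IN={c, d}   OUT={c, d}
  B5:   IN={c, d}   OUT={b, d}
  B6:   IN={b, d}   OUT={b, c, f}
  B7:   IN={b, c, f}   OUT={b, f}
  B8:   IN={b, f}   OUT={b, d, f}
  B9:   IN={b, f}   OUT={}

Merge at B2: OUT[B2] = IN[B3] = {c, d}
Applying B2's transfer function to that OUT value gives IN[B2] (row B2 above).

Answer: {c}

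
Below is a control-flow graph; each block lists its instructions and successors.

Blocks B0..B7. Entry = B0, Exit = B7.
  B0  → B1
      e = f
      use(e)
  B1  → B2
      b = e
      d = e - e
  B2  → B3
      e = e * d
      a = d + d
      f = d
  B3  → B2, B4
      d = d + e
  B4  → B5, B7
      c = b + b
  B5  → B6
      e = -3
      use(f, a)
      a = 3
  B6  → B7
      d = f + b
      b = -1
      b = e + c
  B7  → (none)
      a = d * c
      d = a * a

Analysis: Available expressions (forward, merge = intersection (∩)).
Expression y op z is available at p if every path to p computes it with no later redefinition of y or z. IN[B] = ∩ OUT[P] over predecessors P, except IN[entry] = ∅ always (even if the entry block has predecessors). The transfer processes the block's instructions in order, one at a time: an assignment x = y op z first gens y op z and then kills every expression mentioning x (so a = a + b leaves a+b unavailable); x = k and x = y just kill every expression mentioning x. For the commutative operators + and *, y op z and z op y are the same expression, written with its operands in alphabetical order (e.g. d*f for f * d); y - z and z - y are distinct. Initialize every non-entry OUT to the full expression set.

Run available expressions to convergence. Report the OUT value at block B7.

Fixpoint table:
  B0:  IN={}  OUT={}
  B1:  IN={}  OUT={e-e}
  B2:  IN={}  OUT={d+d}
  B3:  IN={d+d}  OUT={}
  B4:  IN={}  OUT={b+b}
  B5:  IN={b+b}  OUT={b+b}
  B6:  IN={b+b}  OUT={c+e}
  B7:  IN={}  OUT={a*a}

Merge at B7: IN[B7] = OUT[B4] ∩ OUT[B6] = {}
Applying B7's transfer function to that IN value gives OUT[B7] (row B7 above).

Answer: {a*a}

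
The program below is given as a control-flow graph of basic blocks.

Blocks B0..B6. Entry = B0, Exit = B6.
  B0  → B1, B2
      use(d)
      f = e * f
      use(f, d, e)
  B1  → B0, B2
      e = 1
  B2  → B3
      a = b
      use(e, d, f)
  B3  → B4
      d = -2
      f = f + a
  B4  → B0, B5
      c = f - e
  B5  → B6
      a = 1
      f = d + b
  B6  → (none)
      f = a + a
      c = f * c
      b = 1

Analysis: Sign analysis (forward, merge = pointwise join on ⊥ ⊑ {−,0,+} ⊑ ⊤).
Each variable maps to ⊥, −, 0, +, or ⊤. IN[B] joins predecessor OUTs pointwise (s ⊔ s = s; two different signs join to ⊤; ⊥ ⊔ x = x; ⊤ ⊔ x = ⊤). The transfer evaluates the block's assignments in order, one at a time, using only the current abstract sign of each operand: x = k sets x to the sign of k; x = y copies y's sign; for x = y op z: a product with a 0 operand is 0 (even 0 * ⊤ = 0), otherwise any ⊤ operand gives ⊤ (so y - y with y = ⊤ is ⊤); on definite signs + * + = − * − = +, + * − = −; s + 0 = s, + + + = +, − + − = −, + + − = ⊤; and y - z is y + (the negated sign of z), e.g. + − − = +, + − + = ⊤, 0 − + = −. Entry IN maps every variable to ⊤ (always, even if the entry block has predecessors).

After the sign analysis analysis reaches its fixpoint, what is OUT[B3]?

Converged values:
  B0:  IN=(all ⊤)  OUT=(all ⊤)
  B1:  IN=(all ⊤)  OUT={e:+; rest ⊤}
  B2:  IN=(all ⊤)  OUT=(all ⊤)
  B3:  IN=(all ⊤)  OUT={d:-; rest ⊤}
  B4:  IN={d:-; rest ⊤}  OUT={d:-; rest ⊤}
  B5:  IN={d:-; rest ⊤}  OUT={a:+, d:-; rest ⊤}
  B6:  IN={a:+, d:-; rest ⊤}  OUT={a:+, b:+, d:-, f:+; rest ⊤}

Merge at B3: IN[B3] = OUT[B2] = {a: ⊤, b: ⊤, c: ⊤, d: ⊤, e: ⊤, f: ⊤}
Applying B3's transfer function to that IN value gives OUT[B3] (row B3 above).

Answer: {a: ⊤, b: ⊤, c: ⊤, d: -, e: ⊤, f: ⊤}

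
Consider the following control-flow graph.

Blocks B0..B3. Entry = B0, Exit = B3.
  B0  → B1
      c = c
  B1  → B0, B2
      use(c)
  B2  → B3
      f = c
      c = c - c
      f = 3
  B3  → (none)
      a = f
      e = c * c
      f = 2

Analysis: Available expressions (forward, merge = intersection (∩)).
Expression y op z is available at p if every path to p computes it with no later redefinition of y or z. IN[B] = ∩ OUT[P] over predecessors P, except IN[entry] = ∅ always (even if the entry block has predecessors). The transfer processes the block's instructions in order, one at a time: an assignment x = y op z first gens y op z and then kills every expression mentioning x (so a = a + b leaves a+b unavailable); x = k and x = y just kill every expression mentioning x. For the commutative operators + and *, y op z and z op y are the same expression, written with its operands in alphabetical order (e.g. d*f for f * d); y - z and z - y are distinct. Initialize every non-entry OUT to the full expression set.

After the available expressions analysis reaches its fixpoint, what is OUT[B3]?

Per-block solution:
  B0:  IN={}  OUT={}
  B1:  IN={}  OUT={}
  B2:  IN={}  OUT={}
  B3:  IN={}  OUT={c*c}

Merge at B3: IN[B3] = OUT[B2] = {}
Applying B3's transfer function to that IN value gives OUT[B3] (row B3 above).

Answer: {c*c}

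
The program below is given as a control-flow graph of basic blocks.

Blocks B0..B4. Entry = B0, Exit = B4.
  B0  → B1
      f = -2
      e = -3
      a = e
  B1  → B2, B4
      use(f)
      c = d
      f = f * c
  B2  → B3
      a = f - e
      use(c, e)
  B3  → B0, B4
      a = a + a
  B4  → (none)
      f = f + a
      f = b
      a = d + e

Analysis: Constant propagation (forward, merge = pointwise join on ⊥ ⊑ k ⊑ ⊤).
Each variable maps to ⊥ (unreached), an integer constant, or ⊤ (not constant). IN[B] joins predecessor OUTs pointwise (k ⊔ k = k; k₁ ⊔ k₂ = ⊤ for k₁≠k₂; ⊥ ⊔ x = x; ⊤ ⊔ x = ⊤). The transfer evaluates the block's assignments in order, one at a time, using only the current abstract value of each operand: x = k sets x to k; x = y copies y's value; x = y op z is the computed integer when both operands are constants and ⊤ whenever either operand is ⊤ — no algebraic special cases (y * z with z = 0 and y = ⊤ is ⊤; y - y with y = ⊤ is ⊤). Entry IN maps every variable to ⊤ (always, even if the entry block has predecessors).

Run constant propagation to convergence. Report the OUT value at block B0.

Fixpoint table:
  B0: | IN=(all ⊤) | OUT={a:-3, e:-3, f:-2; rest ⊤}
  B1: | IN={a:-3, e:-3, f:-2; rest ⊤} | OUT={a:-3, e:-3; rest ⊤}
  B2: | IN={a:-3, e:-3; rest ⊤} | OUT={e:-3; rest ⊤}
  B3: | IN={e:-3; rest ⊤} | OUT={e:-3; rest ⊤}
  B4: | IN={e:-3; rest ⊤} | OUT={e:-3; rest ⊤}

Merge at B0 (entry node, so the boundary value (all ⊤) is joined with the incoming edge(s)): IN[B0] = (all ⊤) ⊔ OUT[B3] = {a: ⊤, b: ⊤, c: ⊤, d: ⊤, e: ⊤, f: ⊤}
Applying B0's transfer function to that IN value gives OUT[B0] (row B0 above).

Answer: {a: -3, b: ⊤, c: ⊤, d: ⊤, e: -3, f: -2}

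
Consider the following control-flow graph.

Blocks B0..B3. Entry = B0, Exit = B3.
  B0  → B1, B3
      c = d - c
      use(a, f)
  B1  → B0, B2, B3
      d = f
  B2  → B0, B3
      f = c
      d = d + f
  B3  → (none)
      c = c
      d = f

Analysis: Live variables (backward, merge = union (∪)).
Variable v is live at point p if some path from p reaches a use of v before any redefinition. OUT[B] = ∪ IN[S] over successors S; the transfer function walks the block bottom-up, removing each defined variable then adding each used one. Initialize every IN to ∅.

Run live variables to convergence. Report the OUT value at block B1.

Answer: {a, c, d, f}

Derivation:
Converged values:
  B0:   IN={a, c, d, f}   OUT={a, c, f}
  B1:   IN={a, c, f}   OUT={a, c, d, f}
  B2:   IN={a, c, d}   OUT={a, c, d, f}
  B3:   IN={c, f}   OUT={}

Merge at B1: OUT[B1] = IN[B0] ⊔ IN[B2] ⊔ IN[B3] = {a, c, d, f}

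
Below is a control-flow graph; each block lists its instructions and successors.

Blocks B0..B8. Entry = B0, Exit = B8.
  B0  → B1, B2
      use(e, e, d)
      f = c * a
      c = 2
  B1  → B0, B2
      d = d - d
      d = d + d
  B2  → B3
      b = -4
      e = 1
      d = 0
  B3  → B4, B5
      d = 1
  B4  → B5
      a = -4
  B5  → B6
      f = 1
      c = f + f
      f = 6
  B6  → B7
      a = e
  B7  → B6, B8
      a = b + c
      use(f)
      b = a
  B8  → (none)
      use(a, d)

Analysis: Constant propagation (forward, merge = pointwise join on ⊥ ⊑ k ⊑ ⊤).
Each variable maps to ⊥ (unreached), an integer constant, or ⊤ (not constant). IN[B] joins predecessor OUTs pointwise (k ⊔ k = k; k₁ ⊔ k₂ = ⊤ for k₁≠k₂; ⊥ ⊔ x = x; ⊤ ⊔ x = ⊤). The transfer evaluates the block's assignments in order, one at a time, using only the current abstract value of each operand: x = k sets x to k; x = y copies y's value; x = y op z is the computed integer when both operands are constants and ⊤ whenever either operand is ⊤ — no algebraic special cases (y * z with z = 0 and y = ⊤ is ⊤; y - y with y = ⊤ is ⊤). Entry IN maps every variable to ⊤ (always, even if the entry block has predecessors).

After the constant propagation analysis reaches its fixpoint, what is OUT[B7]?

Converged values:
  B0:   IN=(all ⊤)   OUT={c:2; rest ⊤}
  B1:   IN={c:2; rest ⊤}   OUT={c:2; rest ⊤}
  B2:   IN={c:2; rest ⊤}   OUT={b:-4, c:2, d:0, e:1; rest ⊤}
  B3:   IN={b:-4, c:2, d:0, e:1; rest ⊤}   OUT={b:-4, c:2, d:1, e:1; rest ⊤}
  B4:   IN={b:-4, c:2, d:1, e:1; rest ⊤}   OUT={a:-4, b:-4, c:2, d:1, e:1; rest ⊤}
  B5:   IN={b:-4, c:2, d:1, e:1; rest ⊤}   OUT={b:-4, c:2, d:1, e:1, f:6; rest ⊤}
  B6:   IN={c:2, d:1, e:1, f:6; rest ⊤}   OUT={a:1, c:2, d:1, e:1, f:6; rest ⊤}
  B7:   IN={a:1, c:2, d:1, e:1, f:6; rest ⊤}   OUT={c:2, d:1, e:1, f:6; rest ⊤}
  B8:   IN={c:2, d:1, e:1, f:6; rest ⊤}   OUT={c:2, d:1, e:1, f:6; rest ⊤}

Merge at B7: IN[B7] = OUT[B6] = {a: 1, b: ⊤, c: 2, d: 1, e: 1, f: 6}
Applying B7's transfer function to that IN value gives OUT[B7] (row B7 above).

Answer: {a: ⊤, b: ⊤, c: 2, d: 1, e: 1, f: 6}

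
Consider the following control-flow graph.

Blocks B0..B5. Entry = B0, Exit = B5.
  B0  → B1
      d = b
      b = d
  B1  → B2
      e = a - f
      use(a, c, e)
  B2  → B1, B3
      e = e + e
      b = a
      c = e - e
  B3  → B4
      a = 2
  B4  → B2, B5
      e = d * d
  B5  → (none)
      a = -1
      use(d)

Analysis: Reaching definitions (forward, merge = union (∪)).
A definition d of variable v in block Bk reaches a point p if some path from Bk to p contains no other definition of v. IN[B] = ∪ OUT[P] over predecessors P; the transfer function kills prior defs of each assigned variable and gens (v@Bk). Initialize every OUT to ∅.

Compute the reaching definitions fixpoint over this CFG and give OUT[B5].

Answer: {a@B5, b@B2, c@B2, d@B0, e@B4}

Trace:
Per-block solution:
  B0:  IN={}  OUT={b@B0, d@B0}
  B1:  IN={a@B3, b@B0, b@B2, c@B2, d@B0, e@B2}  OUT={a@B3, b@B0, b@B2, c@B2, d@B0, e@B1}
  B2:  IN={a@B3, b@B0, b@B2, c@B2, d@B0, e@B1, e@B4}  OUT={a@B3, b@B2, c@B2, d@B0, e@B2}
  B3:  IN={a@B3, b@B2, c@B2, d@B0, e@B2}  OUT={a@B3, b@B2, c@B2, d@B0, e@B2}
  B4:  IN={a@B3, b@B2, c@B2, d@B0, e@B2}  OUT={a@B3, b@B2, c@B2, d@B0, e@B4}
  B5:  IN={a@B3, b@B2, c@B2, d@B0, e@B4}  OUT={a@B5, b@B2, c@B2, d@B0, e@B4}

Merge at B5: IN[B5] = OUT[B4] = {a@B3, b@B2, c@B2, d@B0, e@B4}
Applying B5's transfer function to that IN value gives OUT[B5] (row B5 above).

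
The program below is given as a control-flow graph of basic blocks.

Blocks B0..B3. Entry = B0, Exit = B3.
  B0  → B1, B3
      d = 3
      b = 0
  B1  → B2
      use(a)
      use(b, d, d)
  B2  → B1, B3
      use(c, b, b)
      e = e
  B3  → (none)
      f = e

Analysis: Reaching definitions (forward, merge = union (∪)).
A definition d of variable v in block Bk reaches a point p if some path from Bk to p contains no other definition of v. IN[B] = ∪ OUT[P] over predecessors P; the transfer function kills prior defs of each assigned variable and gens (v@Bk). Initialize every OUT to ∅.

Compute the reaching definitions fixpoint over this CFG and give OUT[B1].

Per-block solution:
  B0:  IN={}  OUT={b@B0, d@B0}
  B1:  IN={b@B0, d@B0, e@B2}  OUT={b@B0, d@B0, e@B2}
  B2:  IN={b@B0, d@B0, e@B2}  OUT={b@B0, d@B0, e@B2}
  B3:  IN={b@B0, d@B0, e@B2}  OUT={b@B0, d@B0, e@B2, f@B3}

Merge at B1: IN[B1] = OUT[B0] ⊔ OUT[B2] = {b@B0, d@B0, e@B2}
Applying B1's transfer function to that IN value gives OUT[B1] (row B1 above).

Answer: {b@B0, d@B0, e@B2}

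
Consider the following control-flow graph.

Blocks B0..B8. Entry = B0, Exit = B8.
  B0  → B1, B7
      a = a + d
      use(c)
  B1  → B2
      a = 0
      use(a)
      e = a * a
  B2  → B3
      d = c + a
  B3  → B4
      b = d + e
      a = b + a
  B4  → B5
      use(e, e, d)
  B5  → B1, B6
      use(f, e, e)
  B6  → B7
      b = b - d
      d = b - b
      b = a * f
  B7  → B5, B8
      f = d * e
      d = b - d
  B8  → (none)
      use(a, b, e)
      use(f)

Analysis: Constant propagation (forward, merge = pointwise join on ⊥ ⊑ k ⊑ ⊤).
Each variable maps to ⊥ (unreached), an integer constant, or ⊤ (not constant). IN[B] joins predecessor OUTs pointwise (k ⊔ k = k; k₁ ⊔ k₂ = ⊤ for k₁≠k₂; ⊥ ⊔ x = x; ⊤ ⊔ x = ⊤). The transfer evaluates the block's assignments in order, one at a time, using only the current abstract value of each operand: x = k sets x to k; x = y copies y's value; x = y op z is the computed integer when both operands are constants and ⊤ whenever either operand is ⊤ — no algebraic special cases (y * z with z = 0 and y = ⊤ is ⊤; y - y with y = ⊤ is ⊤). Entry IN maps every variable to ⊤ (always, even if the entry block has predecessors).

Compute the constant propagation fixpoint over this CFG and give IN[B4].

Per-block solution:
  B0:   IN=(all ⊤)   OUT=(all ⊤)
  B1:   IN=(all ⊤)   OUT={a:0, e:0; rest ⊤}
  B2:   IN={a:0, e:0; rest ⊤}   OUT={a:0, e:0; rest ⊤}
  B3:   IN={a:0, e:0; rest ⊤}   OUT={e:0; rest ⊤}
  B4:   IN={e:0; rest ⊤}   OUT={e:0; rest ⊤}
  B5:   IN=(all ⊤)   OUT=(all ⊤)
  B6:   IN=(all ⊤)   OUT=(all ⊤)
  B7:   IN=(all ⊤)   OUT=(all ⊤)
  B8:   IN=(all ⊤)   OUT=(all ⊤)

Merge at B4: IN[B4] = OUT[B3] = {a: ⊤, b: ⊤, c: ⊤, d: ⊤, e: 0, f: ⊤}

Answer: {a: ⊤, b: ⊤, c: ⊤, d: ⊤, e: 0, f: ⊤}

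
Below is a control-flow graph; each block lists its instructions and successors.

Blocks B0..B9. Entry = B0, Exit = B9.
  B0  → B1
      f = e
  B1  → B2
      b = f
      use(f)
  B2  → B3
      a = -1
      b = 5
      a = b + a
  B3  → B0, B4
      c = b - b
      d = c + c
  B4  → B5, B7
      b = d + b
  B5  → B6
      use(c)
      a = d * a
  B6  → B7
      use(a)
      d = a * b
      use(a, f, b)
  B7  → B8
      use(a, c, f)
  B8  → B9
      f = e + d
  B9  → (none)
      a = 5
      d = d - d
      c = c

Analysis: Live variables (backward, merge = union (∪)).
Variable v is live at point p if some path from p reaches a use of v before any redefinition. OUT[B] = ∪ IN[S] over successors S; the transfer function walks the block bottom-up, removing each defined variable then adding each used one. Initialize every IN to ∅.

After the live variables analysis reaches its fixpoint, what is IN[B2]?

Converged values:
  B0: | IN={e} | OUT={e, f}
  B1: | IN={e, f} | OUT={e, f}
  B2: | IN={e, f} | OUT={a, b, e, f}
  B3: | IN={a, b, e, f} | OUT={a, b, c, d, e, f}
  B4: | IN={a, b, c, d, e, f} | OUT={a, b, c, d, e, f}
  B5: | IN={a, b, c, d, e, f} | OUT={a, b, c, e, f}
  B6: | IN={a, b, c, e, f} | OUT={a, c, d, e, f}
  B7: | IN={a, c, d, e, f} | OUT={c, d, e}
  B8: | IN={c, d, e} | OUT={c, d}
  B9: | IN={c, d} | OUT={}

Merge at B2: OUT[B2] = IN[B3] = {a, b, e, f}
Applying B2's transfer function to that OUT value gives IN[B2] (row B2 above).

Answer: {e, f}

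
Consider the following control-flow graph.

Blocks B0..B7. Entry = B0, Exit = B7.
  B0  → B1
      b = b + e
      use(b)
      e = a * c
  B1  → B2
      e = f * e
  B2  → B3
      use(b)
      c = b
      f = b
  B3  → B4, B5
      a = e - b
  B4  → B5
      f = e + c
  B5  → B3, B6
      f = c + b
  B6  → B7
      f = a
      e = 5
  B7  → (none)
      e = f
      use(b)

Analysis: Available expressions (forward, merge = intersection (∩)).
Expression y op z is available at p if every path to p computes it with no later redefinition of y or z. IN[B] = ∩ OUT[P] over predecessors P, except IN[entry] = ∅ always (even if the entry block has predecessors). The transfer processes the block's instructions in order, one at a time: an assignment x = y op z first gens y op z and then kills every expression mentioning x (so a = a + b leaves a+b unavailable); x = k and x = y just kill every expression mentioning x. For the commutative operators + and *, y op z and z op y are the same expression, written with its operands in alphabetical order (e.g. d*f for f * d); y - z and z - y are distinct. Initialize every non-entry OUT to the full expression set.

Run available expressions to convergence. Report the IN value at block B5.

Converged values:
  B0:   IN={}   OUT={a*c}
  B1:   IN={a*c}   OUT={a*c}
  B2:   IN={a*c}   OUT={}
  B3:   IN={}   OUT={e-b}
  B4:   IN={e-b}   OUT={c+e, e-b}
  B5:   IN={e-b}   OUT={b+c, e-b}
  B6:   IN={b+c, e-b}   OUT={b+c}
  B7:   IN={b+c}   OUT={b+c}

Merge at B5: IN[B5] = OUT[B3] ∩ OUT[B4] = {e-b}

Answer: {e-b}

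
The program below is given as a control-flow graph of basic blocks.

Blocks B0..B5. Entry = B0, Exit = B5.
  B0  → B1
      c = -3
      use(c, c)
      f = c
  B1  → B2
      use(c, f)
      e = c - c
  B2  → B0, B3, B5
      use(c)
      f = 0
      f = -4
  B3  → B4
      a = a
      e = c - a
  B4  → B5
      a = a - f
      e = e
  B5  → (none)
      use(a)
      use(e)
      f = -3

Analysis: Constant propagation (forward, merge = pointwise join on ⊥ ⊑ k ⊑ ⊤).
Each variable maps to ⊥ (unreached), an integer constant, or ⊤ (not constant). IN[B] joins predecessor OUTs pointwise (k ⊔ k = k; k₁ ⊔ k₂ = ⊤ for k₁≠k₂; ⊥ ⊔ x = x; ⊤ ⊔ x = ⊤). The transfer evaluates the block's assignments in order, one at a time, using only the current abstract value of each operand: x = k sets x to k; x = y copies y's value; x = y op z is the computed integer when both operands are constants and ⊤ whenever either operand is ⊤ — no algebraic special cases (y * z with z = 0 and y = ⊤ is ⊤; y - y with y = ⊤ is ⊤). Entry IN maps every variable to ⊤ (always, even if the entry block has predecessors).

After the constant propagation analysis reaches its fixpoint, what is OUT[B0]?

Answer: {a: ⊤, b: ⊤, c: -3, d: ⊤, e: ⊤, f: -3}

Working:
Fixpoint table:
  B0: | IN=(all ⊤) | OUT={c:-3, f:-3; rest ⊤}
  B1: | IN={c:-3, f:-3; rest ⊤} | OUT={c:-3, e:0, f:-3; rest ⊤}
  B2: | IN={c:-3, e:0, f:-3; rest ⊤} | OUT={c:-3, e:0, f:-4; rest ⊤}
  B3: | IN={c:-3, e:0, f:-4; rest ⊤} | OUT={c:-3, f:-4; rest ⊤}
  B4: | IN={c:-3, f:-4; rest ⊤} | OUT={c:-3, f:-4; rest ⊤}
  B5: | IN={c:-3, f:-4; rest ⊤} | OUT={c:-3, f:-3; rest ⊤}

Merge at B0 (entry node, so the boundary value (all ⊤) is joined with the incoming edge(s)): IN[B0] = (all ⊤) ⊔ OUT[B2] = {a: ⊤, b: ⊤, c: ⊤, d: ⊤, e: ⊤, f: ⊤}
Applying B0's transfer function to that IN value gives OUT[B0] (row B0 above).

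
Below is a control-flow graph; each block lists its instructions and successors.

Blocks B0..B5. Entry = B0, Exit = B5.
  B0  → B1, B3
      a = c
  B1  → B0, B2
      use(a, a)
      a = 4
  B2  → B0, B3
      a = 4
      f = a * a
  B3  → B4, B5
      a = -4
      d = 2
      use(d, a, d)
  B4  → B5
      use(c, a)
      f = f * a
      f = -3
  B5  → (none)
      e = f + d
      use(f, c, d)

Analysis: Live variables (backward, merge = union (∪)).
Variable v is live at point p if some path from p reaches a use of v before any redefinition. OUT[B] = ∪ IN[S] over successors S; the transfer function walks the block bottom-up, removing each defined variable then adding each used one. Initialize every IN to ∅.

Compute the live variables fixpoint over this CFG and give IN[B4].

Answer: {a, c, d, f}

Trace:
Converged values:
  B0: | IN={c, f} | OUT={a, c, f}
  B1: | IN={a, c, f} | OUT={c, f}
  B2: | IN={c} | OUT={c, f}
  B3: | IN={c, f} | OUT={a, c, d, f}
  B4: | IN={a, c, d, f} | OUT={c, d, f}
  B5: | IN={c, d, f} | OUT={}

Merge at B4: OUT[B4] = IN[B5] = {c, d, f}
Applying B4's transfer function to that OUT value gives IN[B4] (row B4 above).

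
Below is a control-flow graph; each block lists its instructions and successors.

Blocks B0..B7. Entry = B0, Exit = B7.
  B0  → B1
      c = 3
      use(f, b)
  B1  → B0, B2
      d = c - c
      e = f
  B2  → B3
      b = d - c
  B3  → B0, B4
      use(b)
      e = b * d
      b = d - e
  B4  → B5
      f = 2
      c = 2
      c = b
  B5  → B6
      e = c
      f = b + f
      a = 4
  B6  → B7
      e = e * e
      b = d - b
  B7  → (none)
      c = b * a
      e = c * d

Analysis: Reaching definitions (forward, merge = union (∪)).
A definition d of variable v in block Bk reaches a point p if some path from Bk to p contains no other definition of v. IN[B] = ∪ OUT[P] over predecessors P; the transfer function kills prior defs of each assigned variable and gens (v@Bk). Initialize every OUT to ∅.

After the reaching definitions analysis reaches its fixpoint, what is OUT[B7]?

Answer: {a@B5, b@B6, c@B7, d@B1, e@B7, f@B5}

Trace:
Converged values:
  B0:  IN={b@B3, c@B0, d@B1, e@B1, e@B3}  OUT={b@B3, c@B0, d@B1, e@B1, e@B3}
  B1:  IN={b@B3, c@B0, d@B1, e@B1, e@B3}  OUT={b@B3, c@B0, d@B1, e@B1}
  B2:  IN={b@B3, c@B0, d@B1, e@B1}  OUT={b@B2, c@B0, d@B1, e@B1}
  B3:  IN={b@B2, c@B0, d@B1, e@B1}  OUT={b@B3, c@B0, d@B1, e@B3}
  B4:  IN={b@B3, c@B0, d@B1, e@B3}  OUT={b@B3, c@B4, d@B1, e@B3, f@B4}
  B5:  IN={b@B3, c@B4, d@B1, e@B3, f@B4}  OUT={a@B5, b@B3, c@B4, d@B1, e@B5, f@B5}
  B6:  IN={a@B5, b@B3, c@B4, d@B1, e@B5, f@B5}  OUT={a@B5, b@B6, c@B4, d@B1, e@B6, f@B5}
  B7:  IN={a@B5, b@B6, c@B4, d@B1, e@B6, f@B5}  OUT={a@B5, b@B6, c@B7, d@B1, e@B7, f@B5}

Merge at B7: IN[B7] = OUT[B6] = {a@B5, b@B6, c@B4, d@B1, e@B6, f@B5}
Applying B7's transfer function to that IN value gives OUT[B7] (row B7 above).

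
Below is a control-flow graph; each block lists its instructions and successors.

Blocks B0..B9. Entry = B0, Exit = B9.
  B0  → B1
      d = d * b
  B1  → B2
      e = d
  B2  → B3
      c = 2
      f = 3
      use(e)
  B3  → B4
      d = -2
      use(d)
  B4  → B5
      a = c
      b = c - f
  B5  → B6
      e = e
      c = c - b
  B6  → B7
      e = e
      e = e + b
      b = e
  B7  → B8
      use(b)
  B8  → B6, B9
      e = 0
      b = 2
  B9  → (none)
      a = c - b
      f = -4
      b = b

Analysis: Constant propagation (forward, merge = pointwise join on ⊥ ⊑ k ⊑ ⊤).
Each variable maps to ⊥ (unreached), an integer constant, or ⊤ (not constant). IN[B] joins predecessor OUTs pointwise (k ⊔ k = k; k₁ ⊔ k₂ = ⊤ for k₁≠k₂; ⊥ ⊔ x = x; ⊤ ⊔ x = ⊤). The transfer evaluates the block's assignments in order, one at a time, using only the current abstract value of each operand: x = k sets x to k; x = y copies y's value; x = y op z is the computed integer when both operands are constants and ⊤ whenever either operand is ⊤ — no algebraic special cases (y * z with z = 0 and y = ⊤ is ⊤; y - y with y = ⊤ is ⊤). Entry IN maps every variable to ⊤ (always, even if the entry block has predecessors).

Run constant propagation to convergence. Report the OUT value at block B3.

Fixpoint table:
  B0:  IN=(all ⊤)  OUT=(all ⊤)
  B1:  IN=(all ⊤)  OUT=(all ⊤)
  B2:  IN=(all ⊤)  OUT={c:2, f:3; rest ⊤}
  B3:  IN={c:2, f:3; rest ⊤}  OUT={c:2, d:-2, f:3; rest ⊤}
  B4:  IN={c:2, d:-2, f:3; rest ⊤}  OUT={a:2, b:-1, c:2, d:-2, f:3; rest ⊤}
  B5:  IN={a:2, b:-1, c:2, d:-2, f:3; rest ⊤}  OUT={a:2, b:-1, c:3, d:-2, f:3; rest ⊤}
  B6:  IN={a:2, c:3, d:-2, f:3; rest ⊤}  OUT={a:2, c:3, d:-2, f:3; rest ⊤}
  B7:  IN={a:2, c:3, d:-2, f:3; rest ⊤}  OUT={a:2, c:3, d:-2, f:3; rest ⊤}
  B8:  IN={a:2, c:3, d:-2, f:3; rest ⊤}  OUT={a:2, b:2, c:3, d:-2, e:0, f:3; rest ⊤}
  B9:  IN={a:2, b:2, c:3, d:-2, e:0, f:3; rest ⊤}  OUT={a:1, b:2, c:3, d:-2, e:0, f:-4; rest ⊤}

Merge at B3: IN[B3] = OUT[B2] = {a: ⊤, b: ⊤, c: 2, d: ⊤, e: ⊤, f: 3}
Applying B3's transfer function to that IN value gives OUT[B3] (row B3 above).

Answer: {a: ⊤, b: ⊤, c: 2, d: -2, e: ⊤, f: 3}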